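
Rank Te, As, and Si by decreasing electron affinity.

Te > Si > As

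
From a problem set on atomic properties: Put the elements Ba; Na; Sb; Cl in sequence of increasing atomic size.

Cl, Sb, Na, Ba

Na is in period 3, group 1; Cl is in period 3, group 17; Sb is in period 5, group 15; Ba is in period 6, group 2.
Atomic radius shrinks across a period as nuclear charge pulls the same shell inward, and grows down a group as new shells are added.
These span different periods and groups, so the two trends combine.
Sb > Cl: relative to Cl, both the across-period and down-group shifts push Sb's atomic radius up.
Na > Sb: the two effects oppose for this pair; the across-period effect wins (155 vs 140 pm).
Ba > Na: period and group pull opposite ways; the down-group shift dominates (196 vs 155 pm).
Tabulated atomic radius (pm): Na 155, Cl 99, Sb 140, Ba 196.
So from smallest to largest: Cl < Sb < Na < Ba.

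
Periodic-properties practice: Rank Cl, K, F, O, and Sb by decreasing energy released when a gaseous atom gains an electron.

Cl, F, O, Sb, K

O is in period 2, group 16; F is in period 2, group 17; Cl is in period 3, group 17; K is in period 4, group 1; Sb is in period 5, group 15.
Electron affinity generally becomes more exothermic across a period toward the halogens and less exothermic down a group.
Neither a single period nor a single group — weigh both effects.
Sb > K: period and group pull opposite ways; the across-period shift dominates (103 vs 48 kJ/mol).
O > Sb: both effects reinforce here, so O is clearly the higher of the two.
F > O: both are in period 2; the period trend gives F the larger value.
Cl > F: this pair runs against the simple trend — see the exception note.
Note the exception: Cl has a higher electron affinity than F, contrary to the simple trend — F's small 2p subshell makes the incoming electron feel strong e⁻–e⁻ repulsion, so Cl actually releases more energy on gaining an electron.
Tabulated electron affinity (kJ/mol): O 141, F 328, Cl 349, K 48, Sb 103.
So from highest to lowest: Cl > F > O > Sb > K.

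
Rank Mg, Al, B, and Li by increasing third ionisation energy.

Al, B, Mg, Li

The third ionization energy removes an electron from the +2 ion. For each element: Mg²⁺ is the bare [Ne] core; Al²⁺ still has 1 valence electron; B²⁺ still has 1 valence electron; Li²⁺ is already 1 electron into the core.
Breaking into a closed-shell core is much more expensive than removing a leftover valence electron — Mg and Li have the largest IE_3 here.
Valence configurations: Al²⁺ [Ne]3s¹, B²⁺ [He]2s¹.
Tabulated IE_3 (kJ/mol): Mg 7733, Al 2745, B 3660, Li 11815.
Overall IE_3 order: Al < B < Mg < Li.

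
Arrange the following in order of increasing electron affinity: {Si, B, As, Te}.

B, As, Si, Te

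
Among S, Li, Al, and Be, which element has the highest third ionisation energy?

Be

IE_3 is the cost of taking one more electron from the +2 cation: S²⁺ still has 4 valence electrons; Li²⁺ is already 1 electron into the core; Al²⁺ still has 1 valence electron; Be²⁺ is the bare [He] core.
Breaking into a closed-shell core is much more expensive than removing a leftover valence electron — Li and Be have the largest IE_3 here.
Valence configurations: S²⁺ [Ne]3s²3p², Al²⁺ [Ne]3s¹.
Approximate IE_3 values (kJ/mol): S 3357, Li 11815, Al 2745, Be 14849.
Hence IE_3: Al < S < Li < Be.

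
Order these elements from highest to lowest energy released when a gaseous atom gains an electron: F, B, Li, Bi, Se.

Li is in period 2, group 1; B is in period 2, group 13; F is in period 2, group 17; Se is in period 4, group 16; Bi is in period 6, group 15.
Atoms with high Z_eff and room in the valence shell (especially the halogens) have the most exothermic electron affinities.
Neither a single period nor a single group — weigh both effects.
Li > B: this pair runs against the simple trend — see the exception note.
Bi > Li: the two effects oppose for this pair; the across-period effect wins (91 vs 60 kJ/mol).
Se > Bi: both effects reinforce here, so Se is clearly the higher of the two.
F > Se: both effects reinforce here, so F is clearly the higher of the two.
Note the exception: Li has a higher electron affinity than B, contrary to the simple trend — B's ns²np¹ configuration gives only a small electron affinity — the sparsely filled np subshell binds an added electron weakly.
Approximate values (kJ/mol): Li 60, B 27, F 328, Se 195, Bi 91.
So from highest to lowest: F > Se > Bi > Li > B.

F > Se > Bi > Li > B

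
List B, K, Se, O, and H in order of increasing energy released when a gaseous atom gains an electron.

B < K < H < O < Se

H is in period 1, group 1; B is in period 2, group 13; O is in period 2, group 16; K is in period 4, group 1; Se is in period 4, group 16.
Atoms with high Z_eff and room in the valence shell (especially the halogens) have the most exothermic electron affinities.
Here both period and group differ, so the two effects have to be weighed against each other.
K > B: this pair runs against the simple trend — see the exception note.
H > K: H sits above K in group 1, so the down-group effect alone puts H higher.
O > H: the two effects oppose for this pair; the across-period effect wins (141 vs 73 kJ/mol).
Se > O: this pair runs against the simple trend — see the exception note.
Note the exception: K has a higher electron affinity than B, contrary to the simple trend — B's ns²np¹ configuration gives only a small electron affinity — the sparsely filled np subshell binds an added electron weakly.
Note the exception: Se has a higher electron affinity than O, contrary to the simple trend — O's compact 2p subshell gives strong electron–electron repulsion on the added electron.
Approximate values (kJ/mol): H 73, B 27, O 141, K 48, Se 195.
So from lowest to highest: B < K < H < O < Se.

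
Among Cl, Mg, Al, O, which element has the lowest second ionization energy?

Mg

After 1 electron has been removed, what remains? Cl⁺ still has 6 valence electrons; Mg⁺ still has 1 valence electron; Al⁺ still has 2 valence electrons; O⁺ still has 5 valence electrons.
All are still removing valence electrons, so compare the +1 ions as you would atoms: IE_2 generally rises across a period (higher Z_eff) and falls down a group (larger shell), subject to the usual subshell exceptions.
Valence configurations: Cl⁺ [Ne]3s²3p⁴, Mg⁺ [Ne]3s¹, Al⁺ [Ne]3s², O⁺ [He]2s²2p³.
Approximate IE_2 values (kJ/mol): Cl 2298, Mg 1451, Al 1817, O 3388.
Hence IE_2: Mg < Al < Cl < O.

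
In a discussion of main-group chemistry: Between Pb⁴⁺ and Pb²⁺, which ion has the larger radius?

Pb²⁺

Both ions have Z = 82 protons, but Pb⁴⁺ has lost more electrons, so its remaining electrons feel a larger effective nuclear charge per electron and are pulled in more tightly.
Higher positive charge → smaller ion, so Pb²⁺ > Pb⁴⁺.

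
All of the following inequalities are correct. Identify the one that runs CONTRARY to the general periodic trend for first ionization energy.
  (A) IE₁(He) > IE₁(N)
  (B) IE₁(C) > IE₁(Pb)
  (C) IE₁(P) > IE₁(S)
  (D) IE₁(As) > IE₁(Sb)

The general trend: first ionization energy increases across a period and decreases down a group.
(A) He (period 1, group 18) vs N (period 2, group 15): the stated order agrees with the simple trend.
(B) C (period 2, group 14) vs Pb (period 6, group 14): the stated order agrees with the simple trend.
(C) P (period 3, group 15) vs S (period 3, group 16): the stated order contradicts the simple trend.
(D) As (period 4, group 15) vs Sb (period 5, group 15): the stated order agrees with the simple trend.
The exception is (C): S (3p⁴) ionizes more easily than half-filled P (3p³) because the paired 3p electron in S is pushed out by e⁻–e⁻ repulsion.

(C)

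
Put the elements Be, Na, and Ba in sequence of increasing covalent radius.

Be < Na < Ba

Be is in period 2, group 2; Na is in period 3, group 1; Ba is in period 6, group 2.
Across a period the added protons contract the valence shell; down a group each new principal shell makes the atom larger.
These span different periods and groups, so the two trends combine.
Na > Be: relative to Be, both the across-period and down-group shifts push Na's atomic radius up.
Ba > Na: the two effects oppose for this pair; the down-group effect wins (196 vs 155 pm).
Tabulated atomic radius (pm): Be 102, Na 155, Ba 196.
So from smallest to largest: Be < Na < Ba.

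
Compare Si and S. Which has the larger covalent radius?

Si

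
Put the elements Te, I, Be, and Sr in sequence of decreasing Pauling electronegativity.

Be is in period 2, group 2; Sr is in period 5, group 2; Te is in period 5, group 16; I is in period 5, group 17.
Smaller atoms with higher effective nuclear charge are more electronegative.
Here both period and group differ, so the two effects have to be weighed against each other.
Be > Sr: Be sits above Sr in group 2, so the down-group effect alone puts Be higher.
Te > Be: the two effects oppose for this pair; the across-period effect wins (2.10 vs 1.57).
I > Te: both are in period 5; the period trend gives I the larger value.
Approximate values (Pauling): Be 1.57, Sr 0.95, Te 2.10, I 2.66.
So from highest to lowest: I > Te > Be > Sr.

I, Te, Be, Sr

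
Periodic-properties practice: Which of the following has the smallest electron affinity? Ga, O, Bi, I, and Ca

O is in period 2, group 16; Ca is in period 4, group 2; Ga is in period 4, group 13; I is in period 5, group 17; Bi is in period 6, group 15.
Adding an electron releases more energy for atoms nearer the top right (short of the noble gases).
Here both period and group differ, so the two effects have to be weighed against each other.
Ga > Ca: both are in period 4; the period trend gives Ga the larger value.
Bi > Ga: the two effects oppose for this pair; the across-period effect wins (91 vs 29 kJ/mol).
O > Bi: relative to Bi, both the across-period and down-group shifts push O's electron affinity up.
I > O: period and group pull opposite ways; the across-period shift dominates (295 vs 141 kJ/mol).
Approximate values (kJ/mol): O 141, Ca 2, Ga 29, I 295, Bi 91.
The smallest electron affinity among these belongs to Ca.

Ca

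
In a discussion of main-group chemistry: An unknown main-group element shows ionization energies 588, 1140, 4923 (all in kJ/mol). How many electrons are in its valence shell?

Look for the largest jump between consecutive ionization energies: IE3/IE2 ≈ 4.3, far larger than any earlier ratio.
That jump marks the point where a core electron is being removed. So the atom has 2 valence electrons.

2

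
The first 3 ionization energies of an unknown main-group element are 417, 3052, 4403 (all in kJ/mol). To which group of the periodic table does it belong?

Group 1

Look for the largest jump between consecutive ionization energies: IE2/IE1 ≈ 7.3, far larger than any earlier ratio.
That jump marks the point where a core electron is being removed. So the atom has 1 valence electron.
A main-group element with 1 valence electron is in group 1.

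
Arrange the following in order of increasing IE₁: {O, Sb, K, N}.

N is in period 2, group 15; O is in period 2, group 16; K is in period 4, group 1; Sb is in period 5, group 15.
IE₁ increases left→right with effective nuclear charge and decreases top→bottom as the valence shell moves farther out.
Neither a single period nor a single group — weigh both effects.
Sb > K: period and group pull opposite ways; the across-period shift dominates (831 vs 419 kJ/mol).
O > Sb: relative to Sb, both the across-period and down-group shifts push O's first ionization energy up.
N > O: this pair runs against the simple trend — see the exception note.
Note the exception: N has a higher first ionization energy than O, contrary to the simple trend — pairing an electron in O's 2p⁴ costs repulsion energy, so O ionizes more easily than half-filled N (2p³).
For reference (kJ/mol): N 1402, O 1314, K 419, Sb 831.
So from lowest to highest: K < Sb < O < N.

K < Sb < O < N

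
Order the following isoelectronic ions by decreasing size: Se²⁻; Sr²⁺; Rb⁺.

Se²⁻ > Rb⁺ > Sr²⁺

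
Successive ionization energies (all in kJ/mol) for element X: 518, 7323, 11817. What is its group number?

Group 1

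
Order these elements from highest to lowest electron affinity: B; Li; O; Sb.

O > Sb > Li > B

Atoms with high Z_eff and room in the valence shell (especially the halogens) have the most exothermic electron affinities.
Neither a single period nor a single group — weigh both effects.
Li > B: this pair runs against the simple trend — see the exception note.
Sb > Li: period and group pull opposite ways; the across-period shift dominates (103 vs 60 kJ/mol).
O > Sb: relative to Sb, both the across-period and down-group shifts push O's electron affinity up.
Note the exception: Li has a higher electron affinity than B, contrary to the simple trend — B's ns²np¹ configuration gives only a small electron affinity — the sparsely filled np subshell binds an added electron weakly.
For reference (kJ/mol): Li 60, B 27, O 141, Sb 103.
So from highest to lowest: O > Sb > Li > B.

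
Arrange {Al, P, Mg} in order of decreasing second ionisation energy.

Consider each +1 ion: Al⁺ still has 2 valence electrons; P⁺ still has 4 valence electrons; Mg⁺ still has 1 valence electron.
All are still removing valence electrons, so compare the +1 ions as you would atoms: IE_2 generally rises across a period (higher Z_eff) and falls down a group (larger shell), subject to the usual subshell exceptions.
Valence configurations: Al⁺ [Ne]3s², P⁺ [Ne]3s²3p², Mg⁺ [Ne]3s¹.
The numbers (kJ/mol): Al 1817, P 1907, Mg 1451.
So the second ionization energies run Mg < Al < P.

P > Al > Mg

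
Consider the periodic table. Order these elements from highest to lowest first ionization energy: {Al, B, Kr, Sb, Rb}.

Kr > Sb > B > Al > Rb

B is in period 2, group 13; Al is in period 3, group 13; Kr is in period 4, group 18; Rb is in period 5, group 1; Sb is in period 5, group 15.
IE₁ increases left→right with effective nuclear charge and decreases top→bottom as the valence shell moves farther out.
Here both period and group differ, so the two effects have to be weighed against each other.
Al > Rb: relative to Rb, both the across-period and down-group shifts push Al's first ionization energy up.
B > Al: B sits above Al in group 13, so the down-group effect alone puts B higher.
Sb > B: period and group pull opposite ways; the across-period shift dominates (831 vs 801 kJ/mol).
Kr > Sb: both effects reinforce here, so Kr is clearly the higher of the two.
For reference (kJ/mol): B 801, Al 578, Kr 1351, Rb 403, Sb 831.
So from highest to lowest: Kr > Sb > B > Al > Rb.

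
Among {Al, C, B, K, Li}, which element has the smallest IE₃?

Consider each +2 ion: Al²⁺ still has 1 valence electron; C²⁺ still has 2 valence electrons; B²⁺ still has 1 valence electron; K²⁺ is already 1 electron into the core; Li²⁺ is already 1 electron into the core.
Usually core removal costs more than valence removal, but here the competition is close: a tightly held n=2 valence electron can cost more to remove than an n=3 core electron, so the actual values have to decide it.
Valence configurations: Al²⁺ [Ne]3s¹, C²⁺ [He]2s², B²⁺ [He]2s¹.
Tabulated IE_3 (kJ/mol): Al 2745, C 4620, B 3660, K 4420, Li 11815.
Hence IE_3: Al < B < K < C < Li.

Al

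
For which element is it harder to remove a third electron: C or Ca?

Ca

IE_3 is the cost of taking one more electron from the +2 cation: C²⁺ still has 2 valence electrons; Ca²⁺ is the bare [Ar] core.
Core electrons are held far more tightly than valence electrons, so Ca tops the IE_3 order.
The numbers (kJ/mol): C 4620, Ca 4912.
So the third ionization energies run C < Ca.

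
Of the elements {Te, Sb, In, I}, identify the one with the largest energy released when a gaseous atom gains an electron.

I

In is in period 5, group 13; Sb is in period 5, group 15; Te is in period 5, group 16; I is in period 5, group 17.
EA tends to increase across a period and decrease down a group, though the pattern is less regular than for IE or radius.
All lie in period 5, so electron affinity increases left to right.
The largest energy released when a gaseous atom gains an electron among these belongs to I.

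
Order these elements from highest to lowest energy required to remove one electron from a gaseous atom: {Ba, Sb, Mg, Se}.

Mg is in period 3, group 2; Se is in period 4, group 16; Sb is in period 5, group 15; Ba is in period 6, group 2.
IE₁ increases left→right with effective nuclear charge and decreases top→bottom as the valence shell moves farther out.
These span different periods and groups, so the two trends combine.
Mg > Ba: they share group 2; the group trend gives Mg the larger value.
Sb > Mg: the two effects oppose for this pair; the across-period effect wins (831 vs 738 kJ/mol).
Se > Sb: relative to Sb, both the across-period and down-group shifts push Se's first ionization energy up.
Approximate values (kJ/mol): Mg 738, Se 941, Sb 831, Ba 503.
So from highest to lowest: Se > Sb > Mg > Ba.

Se > Sb > Mg > Ba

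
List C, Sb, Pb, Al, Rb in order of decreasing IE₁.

C > Sb > Pb > Al > Rb

C is in period 2, group 14; Al is in period 3, group 13; Rb is in period 5, group 1; Sb is in period 5, group 15; Pb is in period 6, group 14.
First ionization energy rises across a period (greater Z_eff holds electrons more tightly) and falls down a group (valence electrons are farther from the nucleus).
Neither a single period nor a single group — weigh both effects.
Al > Rb: both effects reinforce here, so Al is clearly the higher of the two.
Pb > Al: period and group pull opposite ways; the across-period shift dominates (716 vs 578 kJ/mol).
Sb > Pb: relative to Pb, both the across-period and down-group shifts push Sb's first ionization energy up.
C > Sb: period and group pull opposite ways; the down-group shift dominates (1086 vs 831 kJ/mol).
Approximate values (kJ/mol): C 1086, Al 578, Rb 403, Sb 831, Pb 716.
So from highest to lowest: C > Sb > Pb > Al > Rb.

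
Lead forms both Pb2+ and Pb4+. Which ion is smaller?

Pb4+

Both ions have Z = 82 protons, but Pb4+ has lost more electrons, so its remaining electrons feel a larger effective nuclear charge per electron and are pulled in more tightly.
Higher positive charge → smaller ion, so Pb2+ > Pb4+.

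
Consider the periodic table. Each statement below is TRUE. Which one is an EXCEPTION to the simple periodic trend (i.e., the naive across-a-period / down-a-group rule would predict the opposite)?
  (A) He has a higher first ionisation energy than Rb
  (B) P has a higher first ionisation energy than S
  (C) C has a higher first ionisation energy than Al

The general trend: first ionisation energy increases across a period and decreases down a group.
(A) He (period 1, group 18) vs Rb (period 5, group 1): the stated order agrees with the simple trend.
(B) P (period 3, group 15) vs S (period 3, group 16): the stated order contradicts the simple trend.
(C) C (period 2, group 14) vs Al (period 3, group 13): the stated order agrees with the simple trend.
The exception is (B): S (3p⁴) ionizes more easily than half-filled P (3p³) because the paired 3p electron in S is pushed out by e⁻–e⁻ repulsion.

(B)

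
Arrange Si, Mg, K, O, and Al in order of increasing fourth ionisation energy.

Si < K < O < Mg < Al

The fourth ionization energy removes an electron from the +3 ion. For each element: Si³⁺ still has 1 valence electron; Mg³⁺ is already 1 electron into the core; K³⁺ is already 2 electrons into the core; O³⁺ still has 3 valence electrons; Al³⁺ is the bare [Ne] core.
Usually core removal costs more than valence removal, but here the competition is close: a tightly held n=2 valence electron can cost more to remove than an n=3 core electron, so the actual values have to decide it.
Valence configurations: Si³⁺ [Ne]3s¹, O³⁺ [He]2s²2p¹.
Approximate IE_4 values (kJ/mol): Si 4356, Mg 10543, K 5877, O 7469, Al 11577.
So the fourth ionization energies run Si < K < O < Mg < Al.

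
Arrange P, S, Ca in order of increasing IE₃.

P, S, Ca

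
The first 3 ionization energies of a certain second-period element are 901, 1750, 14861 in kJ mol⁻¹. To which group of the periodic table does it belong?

Group 2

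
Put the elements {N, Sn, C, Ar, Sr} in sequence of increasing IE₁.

C is in period 2, group 14; N is in period 2, group 15; Ar is in period 3, group 18; Sr is in period 5, group 2; Sn is in period 5, group 14.
Removing the outermost electron gets harder across a period and easier down a group.
Neither a single period nor a single group — weigh both effects.
Sn > Sr: Sn lies to the right of Sr in period 5, so the across-period effect alone puts Sn higher.
C > Sn: C sits above Sn in group 14, so the down-group effect alone puts C higher.
N > C: both are in period 2; the period trend gives N the larger value.
Ar > N: the two effects oppose for this pair; the across-period effect wins (1521 vs 1402 kJ/mol).
Tabulated first ionization energy (kJ/mol): C 1086, N 1402, Ar 1521, Sr 550, Sn 709.
So from lowest to highest: Sr < Sn < C < N < Ar.

Sr < Sn < C < N < Ar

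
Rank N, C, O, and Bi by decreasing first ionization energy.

N > O > C > Bi

C is in period 2, group 14; N is in period 2, group 15; O is in period 2, group 16; Bi is in period 6, group 15.
First ionization energy rises across a period (greater Z_eff holds electrons more tightly) and falls down a group (valence electrons are farther from the nucleus).
These span different periods and groups, so the two trends combine.
C > Bi: the two effects oppose for this pair; the down-group effect wins (1086 vs 703 kJ/mol).
O > C: both are in period 2; the period trend gives O the larger value.
N > O: this pair runs against the simple trend — see the exception note.
Note the exception: N has a higher first ionization energy than O, contrary to the simple trend — pairing an electron in O's 2p⁴ costs repulsion energy, so O ionizes more easily than half-filled N (2p³).
For reference (kJ/mol): C 1086, N 1402, O 1314, Bi 703.
So from highest to lowest: N > O > C > Bi.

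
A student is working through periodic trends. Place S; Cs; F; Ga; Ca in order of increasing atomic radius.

F < S < Ga < Ca < Cs

F is in period 2, group 17; S is in period 3, group 16; Ca is in period 4, group 2; Ga is in period 4, group 13; Cs is in period 6, group 1.
Atomic radius shrinks across a period as nuclear charge pulls the same shell inward, and grows down a group as new shells are added.
These span different periods and groups, so the two trends combine.
S > F: both effects reinforce here, so S is clearly the larger of the two.
Ga > S: both effects reinforce here, so Ga is clearly the larger of the two.
Ca > Ga: Ca lies to the left of Ga in period 4, so the across-period effect alone puts Ca larger.
Cs > Ca: relative to Ca, both the across-period and down-group shifts push Cs's atomic radius up.
Approximate values (pm): F 64, S 103, Ca 171, Ga 124, Cs 232.
So from smallest to largest: F < S < Ga < Ca < Cs.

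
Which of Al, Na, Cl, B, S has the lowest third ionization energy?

IE_3 is the cost of taking one more electron from the +2 cation: Al²⁺ still has 1 valence electron; Na²⁺ is already 1 electron into the core; Cl²⁺ still has 5 valence electrons; B²⁺ still has 1 valence electron; S²⁺ still has 4 valence electrons.
Breaking into a closed-shell core is much more expensive than removing a leftover valence electron — Na has the largest IE_3 here.
Valence configurations: Al²⁺ [Ne]3s¹, Cl²⁺ [Ne]3s²3p³, B²⁺ [He]2s¹, S²⁺ [Ne]3s²3p².
Approximate IE_3 values (kJ/mol): Al 2745, Na 6910, Cl 3822, B 3660, S 3357.
Overall IE_3 order: Al < S < B < Cl < Na.

Al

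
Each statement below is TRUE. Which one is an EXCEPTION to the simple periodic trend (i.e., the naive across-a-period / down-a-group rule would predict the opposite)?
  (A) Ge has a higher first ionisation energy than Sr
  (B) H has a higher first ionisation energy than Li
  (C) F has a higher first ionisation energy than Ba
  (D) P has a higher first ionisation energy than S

(D)

The general trend: first ionisation energy increases across a period and decreases down a group.
(A) Ge (period 4, group 14) vs Sr (period 5, group 2): the stated order agrees with the simple trend.
(B) H (period 1, group 1) vs Li (period 2, group 1): the stated order agrees with the simple trend.
(C) F (period 2, group 17) vs Ba (period 6, group 2): the stated order agrees with the simple trend.
(D) P (period 3, group 15) vs S (period 3, group 16): the stated order contradicts the simple trend.
The exception is (D): S (3p⁴) ionizes more easily than half-filled P (3p³) because the paired 3p electron in S is pushed out by e⁻–e⁻ repulsion.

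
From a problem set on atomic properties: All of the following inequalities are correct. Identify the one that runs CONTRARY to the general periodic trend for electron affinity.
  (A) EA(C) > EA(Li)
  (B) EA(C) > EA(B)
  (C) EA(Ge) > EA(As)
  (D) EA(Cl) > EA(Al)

(C)

The general trend: electron affinity increases across a period and decreases down a group.
(A) C (period 2, group 14) vs Li (period 2, group 1): the stated order agrees with the simple trend.
(B) C (period 2, group 14) vs B (period 2, group 13): the stated order agrees with the simple trend.
(C) Ge (period 4, group 14) vs As (period 4, group 15): the stated order contradicts the simple trend.
(D) Cl (period 3, group 17) vs Al (period 3, group 13): the stated order agrees with the simple trend.
The exception is (C): adding an electron to As's half-filled 4p³ is unfavourable, so Ge (4p²) has the more exothermic EA.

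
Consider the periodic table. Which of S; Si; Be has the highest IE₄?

Be

The fourth ionization energy removes an electron from the +3 ion. For each element: S³⁺ still has 3 valence electrons; Si³⁺ still has 1 valence electron; Be³⁺ is already 1 electron into the core.
Breaking into a closed-shell core is much more expensive than removing a leftover valence electron — Be has the largest IE_4 here.
Valence configurations: S³⁺ [Ne]3s²3p¹, Si³⁺ [Ne]3s¹.
The numbers (kJ/mol): S 4556, Si 4356, Be 21007.
Putting it together, IE_4: Si < S < Be.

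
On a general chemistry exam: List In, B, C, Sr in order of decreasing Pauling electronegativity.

C, B, In, Sr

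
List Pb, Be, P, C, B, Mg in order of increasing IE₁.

Pb < Mg < B < Be < P < C

Be is in period 2, group 2; B is in period 2, group 13; C is in period 2, group 14; Mg is in period 3, group 2; P is in period 3, group 15; Pb is in period 6, group 14.
Across a period the outer electron is held more tightly (higher IE₁); down a group it sits in a higher shell, more shielded, and comes off more easily.
Neither a single period nor a single group — weigh both effects.
Mg > Pb: the two effects oppose for this pair; the down-group effect wins (738 vs 716 kJ/mol).
B > Mg: relative to Mg, both the across-period and down-group shifts push B's first ionization energy up.
Be > B: this pair runs against the simple trend — see the exception note.
P > Be: period and group pull opposite ways; the across-period shift dominates (1012 vs 900 kJ/mol).
C > P: the two effects oppose for this pair; the down-group effect wins (1086 vs 1012 kJ/mol).
Note the exception: Be has a higher first ionization energy than B, contrary to the simple trend — removing B's lone 2p electron is easier than breaking Be's filled 2s².
For reference (kJ/mol): Be 900, B 801, C 1086, Mg 738, P 1012, Pb 716.
So from lowest to highest: Pb < Mg < B < Be < P < C.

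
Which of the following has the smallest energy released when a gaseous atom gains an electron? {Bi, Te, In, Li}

Adding an electron releases more energy for atoms nearer the top right (short of the noble gases).
Neither a single period nor a single group — weigh both effects.
Li > In: period and group pull opposite ways; the down-group shift dominates (60 vs 29 kJ/mol).
Bi > Li: the two effects oppose for this pair; the across-period effect wins (91 vs 60 kJ/mol).
Te > Bi: relative to Bi, both the across-period and down-group shifts push Te's electron affinity up.
Tabulated electron affinity (kJ/mol): Li 60, In 29, Te 190, Bi 91.
The smallest energy released when a gaseous atom gains an electron among these belongs to In.

In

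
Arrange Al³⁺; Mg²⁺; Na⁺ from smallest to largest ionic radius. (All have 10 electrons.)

Al³⁺, Mg²⁺, Na⁺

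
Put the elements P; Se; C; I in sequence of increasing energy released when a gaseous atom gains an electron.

P, C, Se, I

C is in period 2, group 14; P is in period 3, group 15; Se is in period 4, group 16; I is in period 5, group 17.
Atoms with high Z_eff and room in the valence shell (especially the halogens) have the most exothermic electron affinities.
These sit on a diagonal, where the across-period and down-group effects partly cancel.
C > P: period and group pull opposite ways; the down-group shift dominates (122 vs 72 kJ/mol).
Se > C: the two effects oppose for this pair; the across-period effect wins (195 vs 122 kJ/mol).
I > Se: the two effects oppose for this pair; the across-period effect wins (295 vs 195 kJ/mol).
Tabulated electron affinity (kJ/mol): C 122, P 72, Se 195, I 295.
So from lowest to highest: P < C < Se < I.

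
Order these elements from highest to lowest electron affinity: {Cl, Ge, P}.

P is in period 3, group 15; Cl is in period 3, group 17; Ge is in period 4, group 14.
Adding an electron releases more energy for atoms nearer the top right (short of the noble gases).
These span different periods and groups, so the two trends combine.
Ge > P: this pair runs against the simple trend — see the exception note.
Cl > Ge: relative to Ge, both the across-period and down-group shifts push Cl's electron affinity up.
Note the exception: Ge has a higher electron affinity than P, contrary to the simple trend — adding an electron to P's half-filled np³ subshell costs electron-pairing energy.
Approximate values (kJ/mol): P 72, Cl 349, Ge 119.
So from highest to lowest: Cl > Ge > P.

Cl, Ge, P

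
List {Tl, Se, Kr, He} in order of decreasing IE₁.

He > Kr > Se > Tl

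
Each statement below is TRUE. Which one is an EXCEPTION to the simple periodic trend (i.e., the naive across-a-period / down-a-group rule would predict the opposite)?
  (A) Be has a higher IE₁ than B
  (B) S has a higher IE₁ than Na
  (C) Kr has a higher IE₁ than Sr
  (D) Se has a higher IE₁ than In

(A)

The general trend: IE₁ increases across a period and decreases down a group.
(A) Be (period 2, group 2) vs B (period 2, group 13): the stated order contradicts the simple trend.
(B) S (period 3, group 16) vs Na (period 3, group 1): the stated order agrees with the simple trend.
(C) Kr (period 4, group 18) vs Sr (period 5, group 2): the stated order agrees with the simple trend.
(D) Se (period 4, group 16) vs In (period 5, group 13): the stated order agrees with the simple trend.
The exception is (A): removing B's lone 2p electron is easier than breaking Be's filled 2s².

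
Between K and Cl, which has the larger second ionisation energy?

K

After 1 electron has been removed, what remains? K⁺ is the bare [Ar] core; Cl⁺ still has 6 valence electrons.
Pulling an electron out of a noble-gas core costs far more than removing a remaining valence electron, so K sits at the high end of IE_2.
Tabulated IE_2 (kJ/mol): K 3052, Cl 2298.
So the second ionization energies run Cl < K.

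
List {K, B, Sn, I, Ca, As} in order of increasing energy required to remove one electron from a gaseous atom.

B is in period 2, group 13; K is in period 4, group 1; Ca is in period 4, group 2; As is in period 4, group 15; Sn is in period 5, group 14; I is in period 5, group 17.
Removing the outermost electron gets harder across a period and easier down a group.
These span different periods and groups, so the two trends combine.
Ca > K: Ca lies to the right of K in period 4, so the across-period effect alone puts Ca higher.
Sn > Ca: period and group pull opposite ways; the across-period shift dominates (709 vs 590 kJ/mol).
B > Sn: the two effects oppose for this pair; the down-group effect wins (801 vs 709 kJ/mol).
As > B: period and group pull opposite ways; the across-period shift dominates (947 vs 801 kJ/mol).
I > As: period and group pull opposite ways; the across-period shift dominates (1008 vs 947 kJ/mol).
Tabulated first ionization energy (kJ/mol): B 801, K 419, Ca 590, As 947, Sn 709, I 1008.
So from lowest to highest: K < Ca < Sn < B < As < I.

K, Ca, Sn, B, As, I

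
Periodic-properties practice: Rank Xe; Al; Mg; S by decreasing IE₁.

Mg is in period 3, group 2; Al is in period 3, group 13; S is in period 3, group 16; Xe is in period 5, group 18.
Across a period the outer electron is held more tightly (higher IE₁); down a group it sits in a higher shell, more shielded, and comes off more easily.
These span different periods and groups, so the two trends combine.
Mg > Al: this pair runs against the simple trend — see the exception note.
S > Mg: both are in period 3; the period trend gives S the larger value.
Xe > S: period and group pull opposite ways; the across-period shift dominates (1170 vs 1000 kJ/mol).
Note the exception: Mg has a higher first ionization energy than Al, contrary to the simple trend — Al's single 3p electron is easier to remove than one from Mg's filled 3s².
Approximate values (kJ/mol): Mg 738, Al 578, S 1000, Xe 1170.
So from highest to lowest: Xe > S > Mg > Al.

Xe > S > Mg > Al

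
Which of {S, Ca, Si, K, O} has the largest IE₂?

O

Consider each +1 ion: S⁺ still has 5 valence electrons; Ca⁺ still has 1 valence electron; Si⁺ still has 3 valence electrons; K⁺ is the bare [Ar] core; O⁺ still has 5 valence electrons.
Usually core removal costs more than valence removal, but here the competition is close: a tightly held n=2 valence electron can cost more to remove than an n=3 core electron, so the actual values have to decide it.
Valence configurations: S⁺ [Ne]3s²3p³, Ca⁺ [Ar]4s¹, Si⁺ [Ne]3s²3p¹, O⁺ [He]2s²2p³.
The numbers (kJ/mol): S 2252, Ca 1145, Si 1577, K 3052, O 3388.
Hence IE_2: Ca < Si < S < K < O.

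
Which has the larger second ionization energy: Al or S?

Consider each +1 ion: Al⁺ still has 2 valence electrons; S⁺ still has 5 valence electrons.
All are still removing valence electrons, so compare the +1 ions as you would atoms: IE_2 generally rises across a period (higher Z_eff) and falls down a group (larger shell), subject to the usual subshell exceptions.
Valence configurations: Al⁺ [Ne]3s², S⁺ [Ne]3s²3p³.
Approximate IE_2 values (kJ/mol): Al 1817, S 2252.
Putting it together, IE_2: Al < S.

S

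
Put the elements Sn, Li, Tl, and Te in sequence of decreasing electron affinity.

Li is in period 2, group 1; Sn is in period 5, group 14; Te is in period 5, group 16; Tl is in period 6, group 13.
Electron affinity generally becomes more exothermic across a period toward the halogens and less exothermic down a group.
Neither a single period nor a single group — weigh both effects.
Li > Tl: the two effects oppose for this pair; the down-group effect wins (60 vs 19 kJ/mol).
Sn > Li: period and group pull opposite ways; the across-period shift dominates (107 vs 60 kJ/mol).
Te > Sn: Te lies to the right of Sn in period 5, so the across-period effect alone puts Te higher.
For reference (kJ/mol): Li 60, Sn 107, Te 190, Tl 19.
So from highest to lowest: Te > Sn > Li > Tl.

Te > Sn > Li > Tl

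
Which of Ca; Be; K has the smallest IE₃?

After 2 electrons have been removed, what remains? Ca²⁺ is the bare [Ar] core; Be²⁺ is the bare [He] core; K²⁺ is already 1 electron into the core.
All of these are removing an electron from a noble-gas core or deeper; the smaller core (lower principal quantum number) is held far more tightly, and within a period the higher nuclear charge binds the same core more tightly.
Tabulated IE_3 (kJ/mol): Ca 4912, Be 14849, K 4420.
Putting it together, IE_3: K < Ca < Be.

K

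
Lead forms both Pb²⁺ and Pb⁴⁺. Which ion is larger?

Pb²⁺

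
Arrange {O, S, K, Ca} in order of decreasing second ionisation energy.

Consider each +1 ion: O⁺ still has 5 valence electrons; S⁺ still has 5 valence electrons; K⁺ is the bare [Ar] core; Ca⁺ still has 1 valence electron.
Usually core removal costs more than valence removal, but here the competition is close: a tightly held n=2 valence electron can cost more to remove than an n=3 core electron, so the actual values have to decide it.
Valence configurations: O⁺ [He]2s²2p³, S⁺ [Ne]3s²3p³, Ca⁺ [Ar]4s¹.
The numbers (kJ/mol): O 3388, S 2252, K 3052, Ca 1145.
So the second ionization energies run Ca < S < K < O.

O > K > S > Ca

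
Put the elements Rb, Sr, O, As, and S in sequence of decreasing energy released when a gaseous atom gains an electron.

S > O > As > Rb > Sr

Atoms with high Z_eff and room in the valence shell (especially the halogens) have the most exothermic electron affinities.
Neither a single period nor a single group — weigh both effects.
Rb > Sr: this pair runs against the simple trend — see the exception note.
As > Rb: both effects reinforce here, so As is clearly the higher of the two.
O > As: relative to As, both the across-period and down-group shifts push O's electron affinity up.
S > O: this pair runs against the simple trend — see the exception note.
Note the exception: Rb has a higher electron affinity than Sr, contrary to the simple trend — adding an electron to Sr (ns²) has to open a new, higher-energy np subshell, which is unfavourable.
Note the exception: S has a higher electron affinity than O, contrary to the simple trend — the compact 2p subshell of O repels the added electron more than S's larger 3p does.
For reference (kJ/mol): O 141, S 200, As 78, Rb 47, Sr 5.
So from highest to lowest: S > O > As > Rb > Sr.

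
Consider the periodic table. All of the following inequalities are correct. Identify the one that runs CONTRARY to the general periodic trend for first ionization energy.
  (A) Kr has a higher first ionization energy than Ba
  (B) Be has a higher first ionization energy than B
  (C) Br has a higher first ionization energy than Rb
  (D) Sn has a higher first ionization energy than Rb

(B)

The general trend: first ionization energy increases across a period and decreases down a group.
(A) Kr (period 4, group 18) vs Ba (period 6, group 2): the stated order agrees with the simple trend.
(B) Be (period 2, group 2) vs B (period 2, group 13): the stated order contradicts the simple trend.
(C) Br (period 4, group 17) vs Rb (period 5, group 1): the stated order agrees with the simple trend.
(D) Sn (period 5, group 14) vs Rb (period 5, group 1): the stated order agrees with the simple trend.
The exception is (B): removing B's lone 2p electron is easier than breaking Be's filled 2s².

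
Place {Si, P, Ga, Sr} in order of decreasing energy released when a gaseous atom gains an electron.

Si, P, Ga, Sr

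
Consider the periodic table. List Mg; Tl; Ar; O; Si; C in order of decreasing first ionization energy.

Ar, O, C, Si, Mg, Tl

C is in period 2, group 14; O is in period 2, group 16; Mg is in period 3, group 2; Si is in period 3, group 14; Ar is in period 3, group 18; Tl is in period 6, group 13.
First ionization energy rises across a period (greater Z_eff holds electrons more tightly) and falls down a group (valence electrons are farther from the nucleus).
Here both period and group differ, so the two effects have to be weighed against each other.
Mg > Tl: the two effects oppose for this pair; the down-group effect wins (738 vs 589 kJ/mol).
Si > Mg: both are in period 3; the period trend gives Si the larger value.
C > Si: C sits above Si in group 14, so the down-group effect alone puts C higher.
O > C: O lies to the right of C in period 2, so the across-period effect alone puts O higher.
Ar > O: the two effects oppose for this pair; the across-period effect wins (1521 vs 1314 kJ/mol).
For reference (kJ/mol): C 1086, O 1314, Mg 738, Si 786, Ar 1521, Tl 589.
So from highest to lowest: Ar > O > C > Si > Mg > Tl.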